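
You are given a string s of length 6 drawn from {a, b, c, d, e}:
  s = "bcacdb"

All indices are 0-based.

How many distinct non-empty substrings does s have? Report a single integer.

rank | idx | suffix
   0 |   2 | acdb
   1 |   5 | b
   2 |   0 | bcacdb
   3 |   1 | cacdb
   4 |   3 | cdb
   5 |   4 | db

SA = [2, 5, 0, 1, 3, 4]
i: (SA[i-1],SA[i]) lcp shared
  1: (2,5) 0 ''
  2: (5,0) 1 'b'
  3: (0,1) 0 ''
  4: (1,3) 1 'c'
  5: (3,4) 0 ''

n(n+1)/2 = 6·7/2 = 21
Σ LCP = 0 + 0 + 1 + 0 + 1 + 0 = 2
distinct = 21 − 2 = 19

19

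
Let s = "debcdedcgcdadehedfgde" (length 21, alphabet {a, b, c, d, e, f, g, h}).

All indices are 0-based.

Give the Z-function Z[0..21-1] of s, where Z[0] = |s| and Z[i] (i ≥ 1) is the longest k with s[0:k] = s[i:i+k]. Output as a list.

Z[0]=21
i=1: i≥r, start 0; Z[1]=0
i=2: i≥r, start 0; Z[2]=0
i=3: i≥r, start 0; Z[3]=0
i=4: i≥r, start 0; Z[4]=2 scan→box=[4,6)
i=5: min(r-i=1, Z[1]=0)=0; Z[5]=0
i=6: i≥r, start 0; Z[6]=1 scan→box=[6,7)
i=7: i≥r, start 0; Z[7]=0
i=8: i≥r, start 0; Z[8]=0
i=9: i≥r, start 0; Z[9]=0
i=10: i≥r, start 0; Z[10]=1 scan→box=[10,11)
i=11: i≥r, start 0; Z[11]=0
i=12: i≥r, start 0; Z[12]=2 scan→box=[12,14)
i=13: min(r-i=1, Z[1]=0)=0; Z[13]=0
i=14: i≥r, start 0; Z[14]=0
i=15: i≥r, start 0; Z[15]=0
i=16: i≥r, start 0; Z[16]=1 scan→box=[16,17)
i=17: i≥r, start 0; Z[17]=0
i=18: i≥r, start 0; Z[18]=0
i=19: i≥r, start 0; Z[19]=2 scan→box=[19,21)
i=20: min(r-i=1, Z[1]=0)=0; Z[20]=0

[21, 0, 0, 0, 2, 0, 1, 0, 0, 0, 1, 0, 2, 0, 0, 0, 1, 0, 0, 2, 0]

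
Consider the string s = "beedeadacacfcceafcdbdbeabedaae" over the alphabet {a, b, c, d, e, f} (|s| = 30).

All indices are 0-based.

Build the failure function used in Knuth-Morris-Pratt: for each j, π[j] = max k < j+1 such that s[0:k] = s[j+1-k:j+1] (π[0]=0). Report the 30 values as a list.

[0, 0, 0, 0, 0, 0, 0, 0, 0, 0, 0, 0, 0, 0, 0, 0, 0, 0, 0, 1, 0, 1, 2, 0, 1, 2, 0, 0, 0, 0]

π[0] = 0
j=1 s[j]='e': π[1]=0 (border '')
j=2 s[j]='e': π[2]=0 (border '')
j=3 s[j]='d': π[3]=0 (border '')
j=4 s[j]='e': π[4]=0 (border '')
j=5 s[j]='a': π[5]=0 (border '')
j=6 s[j]='d': π[6]=0 (border '')
j=7 s[j]='a': π[7]=0 (border '')
j=8 s[j]='c': π[8]=0 (border '')
j=9 s[j]='a': π[9]=0 (border '')
j=10 s[j]='c': π[10]=0 (border '')
j=11 s[j]='f': π[11]=0 (border '')
j=12 s[j]='c': π[12]=0 (border '')
j=13 s[j]='c': π[13]=0 (border '')
j=14 s[j]='e': π[14]=0 (border '')
j=15 s[j]='a': π[15]=0 (border '')
j=16 s[j]='f': π[16]=0 (border '')
j=17 s[j]='c': π[17]=0 (border '')
j=18 s[j]='d': π[18]=0 (border '')
j=19 s[j]='b': π[19]=1 (border 'b')
j=20 s[j]='d': k: 1→0; π[20]=0 (border '')
j=21 s[j]='b': π[21]=1 (border 'b')
j=22 s[j]='e': π[22]=2 (border 'be')
j=23 s[j]='a': k: 2→0; π[23]=0 (border '')
j=24 s[j]='b': π[24]=1 (border 'b')
j=25 s[j]='e': π[25]=2 (border 'be')
j=26 s[j]='d': k: 2→0; π[26]=0 (border '')
j=27 s[j]='a': π[27]=0 (border '')
j=28 s[j]='a': π[28]=0 (border '')
j=29 s[j]='e': π[29]=0 (border '')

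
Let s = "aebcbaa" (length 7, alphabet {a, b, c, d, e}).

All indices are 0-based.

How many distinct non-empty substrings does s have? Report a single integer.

sorted suffixes:
  #0 SA[0]=6  'a'
  #1 SA[1]=5  'aa'
  #2 SA[2]=0  'aebcbaa'
  #3 SA[3]=4  'baa'
  #4 SA[4]=2  'bcbaa'
  #5 SA[5]=3  'cbaa'
  #6 SA[6]=1  'ebcbaa'

SA = [6, 5, 0, 4, 2, 3, 1]
i: (SA[i-1],SA[i]) lcp shared
  1: (6,5) 1 'a'
  2: (5,0) 1 'a'
  3: (0,4) 0 ''
  4: (4,2) 1 'b'
  5: (2,3) 0 ''
  6: (3,1) 0 ''

n(n+1)/2 = 7·8/2 = 28
Σ LCP = 0 + 1 + 1 + 0 + 1 + 0 + 0 = 3
distinct = 28 − 3 = 25

25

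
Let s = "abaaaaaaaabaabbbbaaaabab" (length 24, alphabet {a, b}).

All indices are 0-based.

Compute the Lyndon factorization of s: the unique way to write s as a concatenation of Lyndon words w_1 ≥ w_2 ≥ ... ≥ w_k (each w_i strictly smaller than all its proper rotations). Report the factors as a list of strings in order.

["ab", "aaaaaaaabaabbbbaaaabab"]

emit factor 1: 'ab' (i=0, period=2)
emit factor 2: 'aaaaaaaabaabbbbaaaabab' (i=2, period=22)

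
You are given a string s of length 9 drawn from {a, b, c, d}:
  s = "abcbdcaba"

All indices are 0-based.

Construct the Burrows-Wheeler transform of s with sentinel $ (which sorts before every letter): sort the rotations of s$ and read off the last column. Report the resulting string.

abc$aacdbb

rank  rotation    last
    0  $abcbdcaba  a
    1  a$abcbdcab  b
    2  aba$abcbdc  c
    3  abcbdcaba$  $
    4  ba$abcbdca  a
    5  bcbdcaba$a  a
    6  bdcaba$abc  c
    7  caba$abcbd  d
    8  cbdcaba$ab  b
    9  dcaba$abcb  b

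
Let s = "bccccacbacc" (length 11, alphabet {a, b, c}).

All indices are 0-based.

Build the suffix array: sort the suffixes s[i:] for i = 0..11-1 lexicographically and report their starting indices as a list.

sorted suffixes:
  #0 SA[0]=5  'acbacc'
  #1 SA[1]=8  'acc'
  #2 SA[2]=7  'bacc'
  #3 SA[3]=0  'bccccacbacc'
  #4 SA[4]=10  'c'
  #5 SA[5]=4  'cacbacc'
  #6 SA[6]=6  'cbacc'
  #7 SA[7]=9  'cc'
  #8 SA[8]=3  'ccacbacc'
  #9 SA[9]=2  'cccacbacc'
  #10 SA[10]=1  'ccccacbacc'

[5, 8, 7, 0, 10, 4, 6, 9, 3, 2, 1]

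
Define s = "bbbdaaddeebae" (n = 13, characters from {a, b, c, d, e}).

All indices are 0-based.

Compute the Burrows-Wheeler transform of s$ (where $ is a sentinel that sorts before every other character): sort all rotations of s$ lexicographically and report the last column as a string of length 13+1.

edabe$bbbadaed

rank  rotation        last
    0  $bbbdaaddeebae  e
    1  aaddeebae$bbbd  d
    2  addeebae$bbbda  a
    3  ae$bbbdaaddeeb  b
    4  bae$bbbdaaddee  e
    5  bbbdaaddeebae$  $
    6  bbdaaddeebae$b  b
    7  bdaaddeebae$bb  b
    8  daaddeebae$bbb  b
    9  ddeebae$bbbdaa  a
   10  deebae$bbbdaad  d
   11  e$bbbdaaddeeba  a
   12  ebae$bbbdaadde  e
   13  eebae$bbbdaadd  d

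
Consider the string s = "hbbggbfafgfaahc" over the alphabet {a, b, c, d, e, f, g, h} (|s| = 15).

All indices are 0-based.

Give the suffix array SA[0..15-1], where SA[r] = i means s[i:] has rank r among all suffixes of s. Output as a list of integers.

rank | idx | suffix
   0 |  11 | aahc
   1 |   7 | afgfaahc
   2 |  12 | ahc
   3 |   1 | bbggbfafgfaahc
   4 |   5 | bfafgfaahc
   5 |   2 | bggbfafgfaahc
   6 |  14 | c
   7 |  10 | faahc
   8 |   6 | fafgfaahc
   9 |   8 | fgfaahc
  10 |   4 | gbfafgfaahc
  11 |   9 | gfaahc
  12 |   3 | ggbfafgfaahc
  13 |   0 | hbbggbfafgfaahc
  14 |  13 | hc

[11, 7, 12, 1, 5, 2, 14, 10, 6, 8, 4, 9, 3, 0, 13]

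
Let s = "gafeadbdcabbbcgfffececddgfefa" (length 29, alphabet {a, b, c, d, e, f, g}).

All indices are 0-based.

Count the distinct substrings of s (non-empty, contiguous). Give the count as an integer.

sorted suffixes:
  #0 SA[0]=28  'a'
  #1 SA[1]=9  'abbbcgfffececddgfefa'
  #2 SA[2]=4  'adbdcabbbcgfffececddgfefa'
  #3 SA[3]=1  'afeadbdcabbbcgfffececddgfefa'
  #4 SA[4]=10  'bbbcgfffececddgfefa'
  #5 SA[5]=11  'bbcgfffececddgfefa'
  #6 SA[6]=12  'bcgfffececddgfefa'
  #7 SA[7]=6  'bdcabbbcgfffececddgfefa'
  #8 SA[8]=8  'cabbbcgfffececddgfefa'
  #9 SA[9]=21  'cddgfefa'
  #10 SA[10]=19  'cecddgfefa'
  #11 SA[11]=13  'cgfffececddgfefa'
  #12 SA[12]=5  'dbdcabbbcgfffececddgfefa'
  #13 SA[13]=7  'dcabbbcgfffececddgfefa'
  #14 SA[14]=22  'ddgfefa'
  #15 SA[15]=23  'dgfefa'
  #16 SA[16]=3  'eadbdcabbbcgfffececddgfefa'
  #17 SA[17]=20  'ecddgfefa'
  #18 SA[18]=18  'ececddgfefa'
  #19 SA[19]=26  'efa'
  #20 SA[20]=27  'fa'
  #21 SA[21]=2  'feadbdcabbbcgfffececddgfefa'
  #22 SA[22]=17  'fececddgfefa'
  #23 SA[23]=25  'fefa'
  #24 SA[24]=16  'ffececddgfefa'
  #25 SA[25]=15  'fffececddgfefa'
  #26 SA[26]=0  'gafeadbdcabbbcgfffececddgfefa'
  #27 SA[27]=24  'gfefa'
  #28 SA[28]=14  'gfffececddgfefa'

SA = [28, 9, 4, 1, 10, 11, 12, 6, 8, 21, 19, 13, 5, 7, 22, 23, 3, 20, 18, 26, 27, 2, 17, 25, 16, 15, 0, 24, 14]
i: (SA[i-1],SA[i]) lcp shared
  1: (28,9) 1 'a'
  2: (9,4) 1 'a'
  3: (4,1) 1 'a'
  4: (1,10) 0 ''
  5: (10,11) 2 'bb'
  6: (11,12) 1 'b'
  7: (12,6) 1 'b'
  8: (6,8) 0 ''
  9: (8,21) 1 'c'
  10: (21,19) 1 'c'
  11: (19,13) 1 'c'
  12: (13,5) 0 ''
  13: (5,7) 1 'd'
  14: (7,22) 1 'd'
  15: (22,23) 1 'd'
  16: (23,3) 0 ''
  17: (3,20) 1 'e'
  18: (20,18) 2 'ec'
  19: (18,26) 1 'e'
  20: (26,27) 0 ''
  21: (27,2) 1 'f'
  22: (2,17) 2 'fe'
  23: (17,25) 2 'fe'
  24: (25,16) 1 'f'
  25: (16,15) 2 'ff'
  26: (15,0) 0 ''
  27: (0,24) 1 'g'
  28: (24,14) 2 'gf'

n(n+1)/2 = 29·30/2 = 435
Σ LCP = 0 + 1 + 1 + 1 + 0 + 2 + 1 + 1 + 0 + 1 + 1 + 1 + 0 + 1 + 1 + 1 + 0 + 1 + 2 + 1 + 0 + 1 + 2 + 2 + 1 + 2 + 0 + 1 + 2 = 28
distinct = 435 − 28 = 407

407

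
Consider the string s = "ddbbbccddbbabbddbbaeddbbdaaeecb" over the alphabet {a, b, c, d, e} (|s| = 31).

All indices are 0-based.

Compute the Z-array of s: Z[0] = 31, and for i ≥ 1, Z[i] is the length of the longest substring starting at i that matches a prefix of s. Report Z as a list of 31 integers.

[31, 1, 0, 0, 0, 0, 0, 4, 1, 0, 0, 0, 0, 0, 4, 1, 0, 0, 0, 0, 4, 1, 0, 0, 1, 0, 0, 0, 0, 0, 0]

Z[0]=31
i=1: fresh scan; Z[1]=1 grow→box=[1,2)
i=2: fresh scan; Z[2]=0
i=3: fresh scan; Z[3]=0
i=4: fresh scan; Z[4]=0
i=5: fresh scan; Z[5]=0
i=6: fresh scan; Z[6]=0
i=7: fresh scan; Z[7]=4 grow→box=[7,11)
i=8: min(r-i=3, Z[1]=1)=1; Z[8]=1
i=9: min(r-i=2, Z[2]=0)=0; Z[9]=0
i=10: min(r-i=1, Z[3]=0)=0; Z[10]=0
i=11: fresh scan; Z[11]=0
i=12: fresh scan; Z[12]=0
i=13: fresh scan; Z[13]=0
i=14: fresh scan; Z[14]=4 grow→box=[14,18)
i=15: min(r-i=3, Z[1]=1)=1; Z[15]=1
i=16: min(r-i=2, Z[2]=0)=0; Z[16]=0
i=17: min(r-i=1, Z[3]=0)=0; Z[17]=0
i=18: fresh scan; Z[18]=0
i=19: fresh scan; Z[19]=0
i=20: fresh scan; Z[20]=4 grow→box=[20,24)
i=21: min(r-i=3, Z[1]=1)=1; Z[21]=1
i=22: min(r-i=2, Z[2]=0)=0; Z[22]=0
i=23: min(r-i=1, Z[3]=0)=0; Z[23]=0
i=24: fresh scan; Z[24]=1 grow→box=[24,25)
i=25: fresh scan; Z[25]=0
i=26: fresh scan; Z[26]=0
i=27: fresh scan; Z[27]=0
i=28: fresh scan; Z[28]=0
i=29: fresh scan; Z[29]=0
i=30: fresh scan; Z[30]=0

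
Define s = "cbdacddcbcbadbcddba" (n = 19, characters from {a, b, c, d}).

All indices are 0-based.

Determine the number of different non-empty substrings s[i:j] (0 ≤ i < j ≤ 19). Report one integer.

sorted suffixes:
  #0 SA[0]=18  'a'
  #1 SA[1]=3  'acddcbcbadbcddba'
  #2 SA[2]=11  'adbcddba'
  #3 SA[3]=17  'ba'
  #4 SA[4]=10  'badbcddba'
  #5 SA[5]=8  'bcbadbcddba'
  #6 SA[6]=13  'bcddba'
  #7 SA[7]=1  'bdacddcbcbadbcddba'
  #8 SA[8]=9  'cbadbcddba'
  #9 SA[9]=7  'cbcbadbcddba'
  #10 SA[10]=0  'cbdacddcbcbadbcddba'
  #11 SA[11]=14  'cddba'
  #12 SA[12]=4  'cddcbcbadbcddba'
  #13 SA[13]=2  'dacddcbcbadbcddba'
  #14 SA[14]=16  'dba'
  #15 SA[15]=12  'dbcddba'
  #16 SA[16]=6  'dcbcbadbcddba'
  #17 SA[17]=15  'ddba'
  #18 SA[18]=5  'ddcbcbadbcddba'

SA = [18, 3, 11, 17, 10, 8, 13, 1, 9, 7, 0, 14, 4, 2, 16, 12, 6, 15, 5]
rank  pair      lcp
   1  s[18:],s[3:]  1  'a'
   2  s[3:],s[11:]  1  'a'
   3  s[11:],s[17:]  0  ''
   4  s[17:],s[10:]  2  'ba'
   5  s[10:],s[8:]  1  'b'
   6  s[8:],s[13:]  2  'bc'
   7  s[13:],s[1:]  1  'b'
   8  s[1:],s[9:]  0  ''
   9  s[9:],s[7:]  2  'cb'
  10  s[7:],s[0:]  2  'cb'
  11  s[0:],s[14:]  1  'c'
  12  s[14:],s[4:]  3  'cdd'
  13  s[4:],s[2:]  0  ''
  14  s[2:],s[16:]  1  'd'
  15  s[16:],s[12:]  2  'db'
  16  s[12:],s[6:]  1  'd'
  17  s[6:],s[15:]  1  'd'
  18  s[15:],s[5:]  2  'dd'

n(n+1)/2 = 19·20/2 = 190
Σ LCP = 0 + 1 + 1 + 0 + 2 + 1 + 2 + 1 + 0 + 2 + 2 + 1 + 3 + 0 + 1 + 2 + 1 + 1 + 2 = 23
distinct = 190 − 23 = 167

167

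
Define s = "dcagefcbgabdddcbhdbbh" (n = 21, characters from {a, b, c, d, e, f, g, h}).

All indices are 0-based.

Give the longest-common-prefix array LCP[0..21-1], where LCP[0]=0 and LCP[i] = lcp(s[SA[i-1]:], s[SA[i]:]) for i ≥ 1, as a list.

[0, 1, 0, 1, 1, 1, 2, 0, 1, 2, 0, 1, 2, 1, 2, 0, 0, 0, 1, 0, 1]

rank | idx | suffix
   0 |   9 | abdddcbhdbbh
   1 |   2 | agefcbgabdddcbhdbbh
   2 |  18 | bbh
   3 |  10 | bdddcbhdbbh
   4 |   7 | bgabdddcbhdbbh
   5 |  19 | bh
   6 |  15 | bhdbbh
   7 |   1 | cagefcbgabdddcbhdbbh
   8 |   6 | cbgabdddcbhdbbh
   9 |  14 | cbhdbbh
  10 |  17 | dbbh
  11 |   0 | dcagefcbgabdddcbhdbbh
  12 |  13 | dcbhdbbh
  13 |  12 | ddcbhdbbh
  14 |  11 | dddcbhdbbh
  15 |   4 | efcbgabdddcbhdbbh
  16 |   5 | fcbgabdddcbhdbbh
  17 |   8 | gabdddcbhdbbh
  18 |   3 | gefcbgabdddcbhdbbh
  19 |  20 | h
  20 |  16 | hdbbh

SA = [9, 2, 18, 10, 7, 19, 15, 1, 6, 14, 17, 0, 13, 12, 11, 4, 5, 8, 3, 20, 16]
[i] adj suffixes → lcp
  [1] 9/2 → 1 ('a')
  [2] 2/18 → 0 ('')
  [3] 18/10 → 1 ('b')
  [4] 10/7 → 1 ('b')
  [5] 7/19 → 1 ('b')
  [6] 19/15 → 2 ('bh')
  [7] 15/1 → 0 ('')
  [8] 1/6 → 1 ('c')
  [9] 6/14 → 2 ('cb')
  [10] 14/17 → 0 ('')
  [11] 17/0 → 1 ('d')
  [12] 0/13 → 2 ('dc')
  [13] 13/12 → 1 ('d')
  [14] 12/11 → 2 ('dd')
  [15] 11/4 → 0 ('')
  [16] 4/5 → 0 ('')
  [17] 5/8 → 0 ('')
  [18] 8/3 → 1 ('g')
  [19] 3/20 → 0 ('')
  [20] 20/16 → 1 ('h')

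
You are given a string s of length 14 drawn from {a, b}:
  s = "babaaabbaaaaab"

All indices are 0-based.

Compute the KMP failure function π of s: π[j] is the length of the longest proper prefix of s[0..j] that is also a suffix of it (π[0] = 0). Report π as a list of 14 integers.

π[0] = 0
j=1 s[j]='a': π[1]=0 (border '')
j=2 s[j]='b': π[2]=1 (border 'b')
j=3 s[j]='a': π[3]=2 (border 'ba')
j=4 s[j]='a': k: 2→0; π[4]=0 (border '')
j=5 s[j]='a': π[5]=0 (border '')
j=6 s[j]='b': π[6]=1 (border 'b')
j=7 s[j]='b': k: 1→0; π[7]=1 (border 'b')
j=8 s[j]='a': π[8]=2 (border 'ba')
j=9 s[j]='a': k: 2→0; π[9]=0 (border '')
j=10 s[j]='a': π[10]=0 (border '')
j=11 s[j]='a': π[11]=0 (border '')
j=12 s[j]='a': π[12]=0 (border '')
j=13 s[j]='b': π[13]=1 (border 'b')

[0, 0, 1, 2, 0, 0, 1, 1, 2, 0, 0, 0, 0, 1]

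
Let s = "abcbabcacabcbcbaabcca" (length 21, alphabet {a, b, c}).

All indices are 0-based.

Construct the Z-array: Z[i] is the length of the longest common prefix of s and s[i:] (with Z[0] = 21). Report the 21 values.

Z[0]=21
i=1: fresh scan; Z[1]=0
i=2: fresh scan; Z[2]=0
i=3: fresh scan; Z[3]=0
i=4: fresh scan; Z[4]=3 scan→box=[4,7)
i=5: min(r-i=2, Z[1]=0)=0; Z[5]=0
i=6: min(r-i=1, Z[2]=0)=0; Z[6]=0
i=7: fresh scan; Z[7]=1 scan→box=[7,8)
i=8: fresh scan; Z[8]=0
i=9: fresh scan; Z[9]=4 scan→box=[9,13)
i=10: min(r-i=3, Z[1]=0)=0; Z[10]=0
i=11: min(r-i=2, Z[2]=0)=0; Z[11]=0
i=12: min(r-i=1, Z[3]=0)=0; Z[12]=0
i=13: fresh scan; Z[13]=0
i=14: fresh scan; Z[14]=0
i=15: fresh scan; Z[15]=1 scan→box=[15,16)
i=16: fresh scan; Z[16]=3 scan→box=[16,19)
i=17: min(r-i=2, Z[1]=0)=0; Z[17]=0
i=18: min(r-i=1, Z[2]=0)=0; Z[18]=0
i=19: fresh scan; Z[19]=0
i=20: fresh scan; Z[20]=1 scan→box=[20,21)

[21, 0, 0, 0, 3, 0, 0, 1, 0, 4, 0, 0, 0, 0, 0, 1, 3, 0, 0, 0, 1]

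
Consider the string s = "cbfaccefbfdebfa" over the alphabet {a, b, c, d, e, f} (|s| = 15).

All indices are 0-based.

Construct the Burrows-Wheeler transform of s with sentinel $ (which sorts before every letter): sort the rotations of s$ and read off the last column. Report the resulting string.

rank  rotation          last
    0  $cbfaccefbfdebfa  a
    1  a$cbfaccefbfdebf  f
    2  accefbfdebfa$cbf  f
    3  bfa$cbfaccefbfde  e
    4  bfaccefbfdebfa$c  c
    5  bfdebfa$cbfaccef  f
    6  cbfaccefbfdebfa$  $
    7  ccefbfdebfa$cbfa  a
    8  cefbfdebfa$cbfac  c
    9  debfa$cbfaccefbf  f
   10  ebfa$cbfaccefbfd  d
   11  efbfdebfa$cbfacc  c
   12  fa$cbfaccefbfdeb  b
   13  faccefbfdebfa$cb  b
   14  fbfdebfa$cbfacce  e
   15  fdebfa$cbfaccefb  b

affecf$acfdcbbeb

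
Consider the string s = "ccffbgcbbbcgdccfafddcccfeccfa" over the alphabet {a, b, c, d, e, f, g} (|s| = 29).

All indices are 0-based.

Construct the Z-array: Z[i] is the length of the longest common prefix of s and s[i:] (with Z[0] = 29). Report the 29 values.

Z[0]=29
i=1: outside box; Z[1]=1 scan→box=[1,2)
i=2: outside box; Z[2]=0
i=3: outside box; Z[3]=0
i=4: outside box; Z[4]=0
i=5: outside box; Z[5]=0
i=6: outside box; Z[6]=1 scan→box=[6,7)
i=7: outside box; Z[7]=0
i=8: outside box; Z[8]=0
i=9: outside box; Z[9]=0
i=10: outside box; Z[10]=1 scan→box=[10,11)
i=11: outside box; Z[11]=0
i=12: outside box; Z[12]=0
i=13: outside box; Z[13]=3 scan→box=[13,16)
i=14: min(r-i=2, Z[1]=1)=1; Z[14]=1
i=15: min(r-i=1, Z[2]=0)=0; Z[15]=0
i=16: outside box; Z[16]=0
i=17: outside box; Z[17]=0
i=18: outside box; Z[18]=0
i=19: outside box; Z[19]=0
i=20: outside box; Z[20]=2 scan→box=[20,22)
i=21: min(r-i=1, Z[1]=1)=1; Z[21]=3 scan→box=[21,24)
i=22: min(r-i=2, Z[1]=1)=1; Z[22]=1
i=23: min(r-i=1, Z[2]=0)=0; Z[23]=0
i=24: outside box; Z[24]=0
i=25: outside box; Z[25]=3 scan→box=[25,28)
i=26: min(r-i=2, Z[1]=1)=1; Z[26]=1
i=27: min(r-i=1, Z[2]=0)=0; Z[27]=0
i=28: outside box; Z[28]=0

[29, 1, 0, 0, 0, 0, 1, 0, 0, 0, 1, 0, 0, 3, 1, 0, 0, 0, 0, 0, 2, 3, 1, 0, 0, 3, 1, 0, 0]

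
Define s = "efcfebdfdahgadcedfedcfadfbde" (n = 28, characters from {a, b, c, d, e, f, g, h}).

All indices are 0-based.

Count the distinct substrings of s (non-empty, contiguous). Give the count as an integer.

rank | idx | suffix
   0 |  12 | adcedfedcfadfbde
   1 |  22 | adfbde
   2 |   9 | ahgadcedfedcfadfbde
   3 |  25 | bde
   4 |   5 | bdfdahgadcedfedcfadfbde
   5 |  14 | cedfedcfadfbde
   6 |  20 | cfadfbde
   7 |   2 | cfebdfdahgadcedfedcfadfbde
   8 |   8 | dahgadcedfedcfadfbde
   9 |  13 | dcedfedcfadfbde
  10 |  19 | dcfadfbde
  11 |  26 | de
  12 |  23 | dfbde
  13 |   6 | dfdahgadcedfedcfadfbde
  14 |  16 | dfedcfadfbde
  15 |  27 | e
  16 |   4 | ebdfdahgadcedfedcfadfbde
  17 |  18 | edcfadfbde
  18 |  15 | edfedcfadfbde
  19 |   0 | efcfebdfdahgadcedfedcfadfbde
  20 |  21 | fadfbde
  21 |  24 | fbde
  22 |   1 | fcfebdfdahgadcedfedcfadfbde
  23 |   7 | fdahgadcedfedcfadfbde
  24 |   3 | febdfdahgadcedfedcfadfbde
  25 |  17 | fedcfadfbde
  26 |  11 | gadcedfedcfadfbde
  27 |  10 | hgadcedfedcfadfbde

SA = [12, 22, 9, 25, 5, 14, 20, 2, 8, 13, 19, 26, 23, 6, 16, 27, 4, 18, 15, 0, 21, 24, 1, 7, 3, 17, 11, 10]
i: (SA[i-1],SA[i]) lcp shared
  1: (12,22) 2 'ad'
  2: (22,9) 1 'a'
  3: (9,25) 0 ''
  4: (25,5) 2 'bd'
  5: (5,14) 0 ''
  6: (14,20) 1 'c'
  7: (20,2) 2 'cf'
  8: (2,8) 0 ''
  9: (8,13) 1 'd'
  10: (13,19) 2 'dc'
  11: (19,26) 1 'd'
  12: (26,23) 1 'd'
  13: (23,6) 2 'df'
  14: (6,16) 2 'df'
  15: (16,27) 0 ''
  16: (27,4) 1 'e'
  17: (4,18) 1 'e'
  18: (18,15) 2 'ed'
  19: (15,0) 1 'e'
  20: (0,21) 0 ''
  21: (21,24) 1 'f'
  22: (24,1) 1 'f'
  23: (1,7) 1 'f'
  24: (7,3) 1 'f'
  25: (3,17) 2 'fe'
  26: (17,11) 0 ''
  27: (11,10) 0 ''

n(n+1)/2 = 28·29/2 = 406
Σ LCP = 0 + 2 + 1 + 0 + 2 + 0 + 1 + 2 + 0 + 1 + 2 + 1 + 1 + 2 + 2 + 0 + 1 + 1 + 2 + 1 + 0 + 1 + 1 + 1 + 1 + 2 + 0 + 0 = 28
distinct = 406 − 28 = 378

378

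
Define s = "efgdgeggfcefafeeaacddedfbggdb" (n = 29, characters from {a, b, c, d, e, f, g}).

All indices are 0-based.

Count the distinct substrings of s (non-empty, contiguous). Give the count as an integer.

410

rank | idx | suffix
   0 |  16 | aacddedfbggdb
   1 |  17 | acddedfbggdb
   2 |  12 | afeeaacddedfbggdb
   3 |  28 | b
   4 |  24 | bggdb
   5 |  18 | cddedfbggdb
   6 |   9 | cefafeeaacddedfbggdb
   7 |  27 | db
   8 |  19 | ddedfbggdb
   9 |  20 | dedfbggdb
  10 |  22 | dfbggdb
  11 |   3 | dgeggfcefafeeaacddedfbggdb
  12 |  15 | eaacddedfbggdb
  13 |  21 | edfbggdb
  14 |  14 | eeaacddedfbggdb
  15 |  10 | efafeeaacddedfbggdb
  16 |   0 | efgdgeggfcefafeeaacddedfbggdb
  17 |   5 | eggfcefafeeaacddedfbggdb
  18 |  11 | fafeeaacddedfbggdb
  19 |  23 | fbggdb
  20 |   8 | fcefafeeaacddedfbggdb
  21 |  13 | feeaacddedfbggdb
  22 |   1 | fgdgeggfcefafeeaacddedfbggdb
  23 |  26 | gdb
  24 |   2 | gdgeggfcefafeeaacddedfbggdb
  25 |   4 | geggfcefafeeaacddedfbggdb
  26 |   7 | gfcefafeeaacddedfbggdb
  27 |  25 | ggdb
  28 |   6 | ggfcefafeeaacddedfbggdb

SA = [16, 17, 12, 28, 24, 18, 9, 27, 19, 20, 22, 3, 15, 21, 14, 10, 0, 5, 11, 23, 8, 13, 1, 26, 2, 4, 7, 25, 6]
[i] adj suffixes → lcp
  [1] 16/17 → 1 ('a')
  [2] 17/12 → 1 ('a')
  [3] 12/28 → 0 ('')
  [4] 28/24 → 1 ('b')
  [5] 24/18 → 0 ('')
  [6] 18/9 → 1 ('c')
  [7] 9/27 → 0 ('')
  [8] 27/19 → 1 ('d')
  [9] 19/20 → 1 ('d')
  [10] 20/22 → 1 ('d')
  [11] 22/3 → 1 ('d')
  [12] 3/15 → 0 ('')
  [13] 15/21 → 1 ('e')
  [14] 21/14 → 1 ('e')
  [15] 14/10 → 1 ('e')
  [16] 10/0 → 2 ('ef')
  [17] 0/5 → 1 ('e')
  [18] 5/11 → 0 ('')
  [19] 11/23 → 1 ('f')
  [20] 23/8 → 1 ('f')
  [21] 8/13 → 1 ('f')
  [22] 13/1 → 1 ('f')
  [23] 1/26 → 0 ('')
  [24] 26/2 → 2 ('gd')
  [25] 2/4 → 1 ('g')
  [26] 4/7 → 1 ('g')
  [27] 7/25 → 1 ('g')
  [28] 25/6 → 2 ('gg')

n(n+1)/2 = 29·30/2 = 435
Σ LCP = 0 + 1 + 1 + 0 + 1 + 0 + 1 + 0 + 1 + 1 + 1 + 1 + 0 + 1 + 1 + 1 + 2 + 1 + 0 + 1 + 1 + 1 + 1 + 0 + 2 + 1 + 1 + 1 + 2 = 25
distinct = 435 − 25 = 410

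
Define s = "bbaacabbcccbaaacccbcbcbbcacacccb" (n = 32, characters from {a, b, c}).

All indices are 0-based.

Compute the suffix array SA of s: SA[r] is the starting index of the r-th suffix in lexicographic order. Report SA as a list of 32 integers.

[12, 2, 13, 5, 3, 25, 27, 14, 31, 11, 1, 0, 22, 6, 23, 20, 18, 7, 4, 24, 26, 30, 10, 21, 19, 17, 29, 9, 16, 28, 8, 15]

rank | idx | suffix
   0 |  12 | aaacccbcbcbbcacacccb
   1 |   2 | aacabbcccbaaacccbcbcbbcacacccb
   2 |  13 | aacccbcbcbbcacacccb
   3 |   5 | abbcccbaaacccbcbcbbcacacccb
   4 |   3 | acabbcccbaaacccbcbcbbcacacccb
   5 |  25 | acacccb
   6 |  27 | acccb
   7 |  14 | acccbcbcbbcacacccb
   8 |  31 | b
   9 |  11 | baaacccbcbcbbcacacccb
  10 |   1 | baacabbcccbaaacccbcbcbbcacacccb
  11 |   0 | bbaacabbcccbaaacccbcbcbbcacacccb
  12 |  22 | bbcacacccb
  13 |   6 | bbcccbaaacccbcbcbbcacacccb
  14 |  23 | bcacacccb
  15 |  20 | bcbbcacacccb
  16 |  18 | bcbcbbcacacccb
  17 |   7 | bcccbaaacccbcbcbbcacacccb
  18 |   4 | cabbcccbaaacccbcbcbbcacacccb
  19 |  24 | cacacccb
  20 |  26 | cacccb
  21 |  30 | cb
  22 |  10 | cbaaacccbcbcbbcacacccb
  23 |  21 | cbbcacacccb
  24 |  19 | cbcbbcacacccb
  25 |  17 | cbcbcbbcacacccb
  26 |  29 | ccb
  27 |   9 | ccbaaacccbcbcbbcacacccb
  28 |  16 | ccbcbcbbcacacccb
  29 |  28 | cccb
  30 |   8 | cccbaaacccbcbcbbcacacccb
  31 |  15 | cccbcbcbbcacacccb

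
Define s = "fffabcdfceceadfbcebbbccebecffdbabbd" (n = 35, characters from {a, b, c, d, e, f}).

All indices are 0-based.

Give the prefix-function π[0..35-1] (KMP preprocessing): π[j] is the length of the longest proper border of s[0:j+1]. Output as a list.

[0, 1, 2, 0, 0, 0, 0, 1, 0, 0, 0, 0, 0, 0, 1, 0, 0, 0, 0, 0, 0, 0, 0, 0, 0, 0, 0, 1, 2, 0, 0, 0, 0, 0, 0]

π[0] = 0
j=1 s[j]='f': π[1]=1 (border 'f')
j=2 s[j]='f': π[2]=2 (border 'ff')
j=3 s[j]='a': k: 2→1→0; π[3]=0 (border '')
j=4 s[j]='b': π[4]=0 (border '')
j=5 s[j]='c': π[5]=0 (border '')
j=6 s[j]='d': π[6]=0 (border '')
j=7 s[j]='f': π[7]=1 (border 'f')
j=8 s[j]='c': k: 1→0; π[8]=0 (border '')
j=9 s[j]='e': π[9]=0 (border '')
j=10 s[j]='c': π[10]=0 (border '')
j=11 s[j]='e': π[11]=0 (border '')
j=12 s[j]='a': π[12]=0 (border '')
j=13 s[j]='d': π[13]=0 (border '')
j=14 s[j]='f': π[14]=1 (border 'f')
j=15 s[j]='b': k: 1→0; π[15]=0 (border '')
j=16 s[j]='c': π[16]=0 (border '')
j=17 s[j]='e': π[17]=0 (border '')
j=18 s[j]='b': π[18]=0 (border '')
j=19 s[j]='b': π[19]=0 (border '')
j=20 s[j]='b': π[20]=0 (border '')
j=21 s[j]='c': π[21]=0 (border '')
j=22 s[j]='c': π[22]=0 (border '')
j=23 s[j]='e': π[23]=0 (border '')
j=24 s[j]='b': π[24]=0 (border '')
j=25 s[j]='e': π[25]=0 (border '')
j=26 s[j]='c': π[26]=0 (border '')
j=27 s[j]='f': π[27]=1 (border 'f')
j=28 s[j]='f': π[28]=2 (border 'ff')
j=29 s[j]='d': k: 2→1→0; π[29]=0 (border '')
j=30 s[j]='b': π[30]=0 (border '')
j=31 s[j]='a': π[31]=0 (border '')
j=32 s[j]='b': π[32]=0 (border '')
j=33 s[j]='b': π[33]=0 (border '')
j=34 s[j]='d': π[34]=0 (border '')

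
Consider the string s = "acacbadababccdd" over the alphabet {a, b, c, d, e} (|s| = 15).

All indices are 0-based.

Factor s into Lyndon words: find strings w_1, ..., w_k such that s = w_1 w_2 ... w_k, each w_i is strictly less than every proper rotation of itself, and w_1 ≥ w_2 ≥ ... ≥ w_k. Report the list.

["acacbad", "ababccdd"]

emit factor 1: 'acacbad' (i=0, period=7)
emit factor 2: 'ababccdd' (i=7, period=8)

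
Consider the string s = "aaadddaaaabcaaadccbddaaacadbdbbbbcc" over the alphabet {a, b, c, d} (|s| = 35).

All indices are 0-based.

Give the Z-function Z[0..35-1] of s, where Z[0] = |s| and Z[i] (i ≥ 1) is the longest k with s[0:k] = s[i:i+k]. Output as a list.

Z[0]=35
i=1: fresh scan; Z[1]=2 grow→box=[1,3)
i=2: min(r-i=1, Z[1]=2)=1; Z[2]=1
i=3: fresh scan; Z[3]=0
i=4: fresh scan; Z[4]=0
i=5: fresh scan; Z[5]=0
i=6: fresh scan; Z[6]=3 grow→box=[6,9)
i=7: min(r-i=2, Z[1]=2)=2; Z[7]=3 grow→box=[7,10)
i=8: min(r-i=2, Z[1]=2)=2; Z[8]=2
i=9: min(r-i=1, Z[2]=1)=1; Z[9]=1
i=10: fresh scan; Z[10]=0
i=11: fresh scan; Z[11]=0
i=12: fresh scan; Z[12]=4 grow→box=[12,16)
i=13: min(r-i=3, Z[1]=2)=2; Z[13]=2
i=14: min(r-i=2, Z[2]=1)=1; Z[14]=1
i=15: min(r-i=1, Z[3]=0)=0; Z[15]=0
i=16: fresh scan; Z[16]=0
i=17: fresh scan; Z[17]=0
i=18: fresh scan; Z[18]=0
i=19: fresh scan; Z[19]=0
i=20: fresh scan; Z[20]=0
i=21: fresh scan; Z[21]=3 grow→box=[21,24)
i=22: min(r-i=2, Z[1]=2)=2; Z[22]=2
i=23: min(r-i=1, Z[2]=1)=1; Z[23]=1
i=24: fresh scan; Z[24]=0
i=25: fresh scan; Z[25]=1 grow→box=[25,26)
i=26: fresh scan; Z[26]=0
i=27: fresh scan; Z[27]=0
i=28: fresh scan; Z[28]=0
i=29: fresh scan; Z[29]=0
i=30: fresh scan; Z[30]=0
i=31: fresh scan; Z[31]=0
i=32: fresh scan; Z[32]=0
i=33: fresh scan; Z[33]=0
i=34: fresh scan; Z[34]=0

[35, 2, 1, 0, 0, 0, 3, 3, 2, 1, 0, 0, 4, 2, 1, 0, 0, 0, 0, 0, 0, 3, 2, 1, 0, 1, 0, 0, 0, 0, 0, 0, 0, 0, 0]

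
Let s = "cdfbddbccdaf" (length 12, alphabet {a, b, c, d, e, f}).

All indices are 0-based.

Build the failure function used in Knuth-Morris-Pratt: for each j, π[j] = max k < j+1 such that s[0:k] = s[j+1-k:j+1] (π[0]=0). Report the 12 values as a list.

[0, 0, 0, 0, 0, 0, 0, 1, 1, 2, 0, 0]

π[0] = 0
j=1 s[j]='d': π[1]=0 (border '')
j=2 s[j]='f': π[2]=0 (border '')
j=3 s[j]='b': π[3]=0 (border '')
j=4 s[j]='d': π[4]=0 (border '')
j=5 s[j]='d': π[5]=0 (border '')
j=6 s[j]='b': π[6]=0 (border '')
j=7 s[j]='c': π[7]=1 (border 'c')
j=8 s[j]='c': k: 1→0; π[8]=1 (border 'c')
j=9 s[j]='d': π[9]=2 (border 'cd')
j=10 s[j]='a': k: 2→0; π[10]=0 (border '')
j=11 s[j]='f': π[11]=0 (border '')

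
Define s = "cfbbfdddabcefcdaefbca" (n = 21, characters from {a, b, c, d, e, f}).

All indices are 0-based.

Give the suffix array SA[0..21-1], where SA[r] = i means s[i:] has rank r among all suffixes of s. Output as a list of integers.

[20, 8, 15, 2, 18, 9, 3, 19, 13, 10, 0, 7, 14, 6, 5, 16, 11, 1, 17, 12, 4]

sorted suffixes:
  #0 SA[0]=20  'a'
  #1 SA[1]=8  'abcefcdaefbca'
  #2 SA[2]=15  'aefbca'
  #3 SA[3]=2  'bbfdddabcefcdaefbca'
  #4 SA[4]=18  'bca'
  #5 SA[5]=9  'bcefcdaefbca'
  #6 SA[6]=3  'bfdddabcefcdaefbca'
  #7 SA[7]=19  'ca'
  #8 SA[8]=13  'cdaefbca'
  #9 SA[9]=10  'cefcdaefbca'
  #10 SA[10]=0  'cfbbfdddabcefcdaefbca'
  #11 SA[11]=7  'dabcefcdaefbca'
  #12 SA[12]=14  'daefbca'
  #13 SA[13]=6  'ddabcefcdaefbca'
  #14 SA[14]=5  'dddabcefcdaefbca'
  #15 SA[15]=16  'efbca'
  #16 SA[16]=11  'efcdaefbca'
  #17 SA[17]=1  'fbbfdddabcefcdaefbca'
  #18 SA[18]=17  'fbca'
  #19 SA[19]=12  'fcdaefbca'
  #20 SA[20]=4  'fdddabcefcdaefbca'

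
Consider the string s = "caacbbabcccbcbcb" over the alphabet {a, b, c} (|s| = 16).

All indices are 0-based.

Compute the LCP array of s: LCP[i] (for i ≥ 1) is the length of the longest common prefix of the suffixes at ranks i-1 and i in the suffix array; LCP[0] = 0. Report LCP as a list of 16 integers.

[0, 1, 1, 0, 1, 1, 1, 3, 2, 0, 1, 2, 2, 4, 1, 2]

rank→(start, suffix):
  0 → (1, 'aacbbabcccbcbcb')
  1 → (6, 'abcccbcbcb')
  2 → (2, 'acbbabcccbcbcb')
  3 → (15, 'b')
  4 → (5, 'babcccbcbcb')
  5 → (4, 'bbabcccbcbcb')
  6 → (13, 'bcb')
  7 → (11, 'bcbcb')
  8 → (7, 'bcccbcbcb')
  9 → (0, 'caacbbabcccbcbcb')
  10 → (14, 'cb')
  11 → (3, 'cbbabcccbcbcb')
  12 → (12, 'cbcb')
  13 → (10, 'cbcbcb')
  14 → (9, 'ccbcbcb')
  15 → (8, 'cccbcbcb')

SA = [1, 6, 2, 15, 5, 4, 13, 11, 7, 0, 14, 3, 12, 10, 9, 8]
[i] adj suffixes → lcp
  [1] 1/6 → 1 ('a')
  [2] 6/2 → 1 ('a')
  [3] 2/15 → 0 ('')
  [4] 15/5 → 1 ('b')
  [5] 5/4 → 1 ('b')
  [6] 4/13 → 1 ('b')
  [7] 13/11 → 3 ('bcb')
  [8] 11/7 → 2 ('bc')
  [9] 7/0 → 0 ('')
  [10] 0/14 → 1 ('c')
  [11] 14/3 → 2 ('cb')
  [12] 3/12 → 2 ('cb')
  [13] 12/10 → 4 ('cbcb')
  [14] 10/9 → 1 ('c')
  [15] 9/8 → 2 ('cc')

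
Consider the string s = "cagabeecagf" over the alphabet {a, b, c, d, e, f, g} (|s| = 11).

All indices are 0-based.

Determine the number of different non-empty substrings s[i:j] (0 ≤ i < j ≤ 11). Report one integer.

sorted suffixes:
  #0 SA[0]=3  'abeecagf'
  #1 SA[1]=1  'agabeecagf'
  #2 SA[2]=8  'agf'
  #3 SA[3]=4  'beecagf'
  #4 SA[4]=0  'cagabeecagf'
  #5 SA[5]=7  'cagf'
  #6 SA[6]=6  'ecagf'
  #7 SA[7]=5  'eecagf'
  #8 SA[8]=10  'f'
  #9 SA[9]=2  'gabeecagf'
  #10 SA[10]=9  'gf'

SA = [3, 1, 8, 4, 0, 7, 6, 5, 10, 2, 9]
i: (SA[i-1],SA[i]) lcp shared
  1: (3,1) 1 'a'
  2: (1,8) 2 'ag'
  3: (8,4) 0 ''
  4: (4,0) 0 ''
  5: (0,7) 3 'cag'
  6: (7,6) 0 ''
  7: (6,5) 1 'e'
  8: (5,10) 0 ''
  9: (10,2) 0 ''
  10: (2,9) 1 'g'

n(n+1)/2 = 11·12/2 = 66
Σ LCP = 0 + 1 + 2 + 0 + 0 + 3 + 0 + 1 + 0 + 0 + 1 = 8
distinct = 66 − 8 = 58

58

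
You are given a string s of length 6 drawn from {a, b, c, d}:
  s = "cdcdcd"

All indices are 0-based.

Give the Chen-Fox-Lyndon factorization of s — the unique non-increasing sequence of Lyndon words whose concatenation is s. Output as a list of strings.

["cd", "cd", "cd"]

emit factor 1: 'cd' (i=0, period=2)
emit factor 2: 'cd' (i=2, period=2)
emit factor 3: 'cd' (i=4, period=2)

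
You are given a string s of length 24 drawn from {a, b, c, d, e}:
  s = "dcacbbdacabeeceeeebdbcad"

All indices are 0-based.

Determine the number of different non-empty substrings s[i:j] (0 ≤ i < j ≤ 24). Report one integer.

273

rank→(start, suffix):
  0 → (9, 'abeeceeeebdbcad')
  1 → (7, 'acabeeceeeebdbcad')
  2 → (2, 'acbbdacabeeceeeebdbcad')
  3 → (22, 'ad')
  4 → (4, 'bbdacabeeceeeebdbcad')
  5 → (20, 'bcad')
  6 → (5, 'bdacabeeceeeebdbcad')
  7 → (18, 'bdbcad')
  8 → (10, 'beeceeeebdbcad')
  9 → (8, 'cabeeceeeebdbcad')
  10 → (1, 'cacbbdacabeeceeeebdbcad')
  11 → (21, 'cad')
  12 → (3, 'cbbdacabeeceeeebdbcad')
  13 → (13, 'ceeeebdbcad')
  14 → (23, 'd')
  15 → (6, 'dacabeeceeeebdbcad')
  16 → (19, 'dbcad')
  17 → (0, 'dcacbbdacabeeceeeebdbcad')
  18 → (17, 'ebdbcad')
  19 → (12, 'eceeeebdbcad')
  20 → (16, 'eebdbcad')
  21 → (11, 'eeceeeebdbcad')
  22 → (15, 'eeebdbcad')
  23 → (14, 'eeeebdbcad')

SA = [9, 7, 2, 22, 4, 20, 5, 18, 10, 8, 1, 21, 3, 13, 23, 6, 19, 0, 17, 12, 16, 11, 15, 14]
rank  pair      lcp
   1  s[9:],s[7:]  1  'a'
   2  s[7:],s[2:]  2  'ac'
   3  s[2:],s[22:]  1  'a'
   4  s[22:],s[4:]  0  ''
   5  s[4:],s[20:]  1  'b'
   6  s[20:],s[5:]  1  'b'
   7  s[5:],s[18:]  2  'bd'
   8  s[18:],s[10:]  1  'b'
   9  s[10:],s[8:]  0  ''
  10  s[8:],s[1:]  2  'ca'
  11  s[1:],s[21:]  2  'ca'
  12  s[21:],s[3:]  1  'c'
  13  s[3:],s[13:]  1  'c'
  14  s[13:],s[23:]  0  ''
  15  s[23:],s[6:]  1  'd'
  16  s[6:],s[19:]  1  'd'
  17  s[19:],s[0:]  1  'd'
  18  s[0:],s[17:]  0  ''
  19  s[17:],s[12:]  1  'e'
  20  s[12:],s[16:]  1  'e'
  21  s[16:],s[11:]  2  'ee'
  22  s[11:],s[15:]  2  'ee'
  23  s[15:],s[14:]  3  'eee'

n(n+1)/2 = 24·25/2 = 300
Σ LCP = 0 + 1 + 2 + 1 + 0 + 1 + 1 + 2 + 1 + 0 + 2 + 2 + 1 + 1 + 0 + 1 + 1 + 1 + 0 + 1 + 1 + 2 + 2 + 3 = 27
distinct = 300 − 27 = 273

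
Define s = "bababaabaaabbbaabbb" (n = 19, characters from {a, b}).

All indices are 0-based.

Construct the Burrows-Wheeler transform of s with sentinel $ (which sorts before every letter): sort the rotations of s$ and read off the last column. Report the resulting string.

bbbbaabbaabaaba$bbaa

rank  rotation              last
    0  $bababaabaaabbbaabbb  b
    1  aaabbbaabbb$bababaab  b
    2  aabaaabbbaabbb$babab  b
    3  aabbb$bababaabaaabbb  b
    4  aabbbaabbb$bababaaba  a
    5  abaaabbbaabbb$bababa  a
    6  abaabaaabbbaabbb$bab  b
    7  ababaabaaabbbaabbb$b  b
    8  abbb$bababaabaaabbba  a
    9  abbbaabbb$bababaabaa  a
   10  b$bababaabaaabbbaabb  b
   11  baaabbbaabbb$bababaa  a
   12  baabaaabbbaabbb$baba  a
   13  baabbb$bababaabaaabb  b
   14  babaabaaabbbaabbb$ba  a
   15  bababaabaaabbbaabbb$  $
   16  bb$bababaabaaabbbaab  b
   17  bbaabbb$bababaabaaab  b
   18  bbb$bababaabaaabbbaa  a
   19  bbbaabbb$bababaabaaa  a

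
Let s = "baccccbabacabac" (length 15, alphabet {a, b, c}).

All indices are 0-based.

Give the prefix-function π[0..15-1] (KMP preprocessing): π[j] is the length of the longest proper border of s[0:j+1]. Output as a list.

π[0] = 0
j=1 s[j]='a': π[1]=0 (border '')
j=2 s[j]='c': π[2]=0 (border '')
j=3 s[j]='c': π[3]=0 (border '')
j=4 s[j]='c': π[4]=0 (border '')
j=5 s[j]='c': π[5]=0 (border '')
j=6 s[j]='b': π[6]=1 (border 'b')
j=7 s[j]='a': π[7]=2 (border 'ba')
j=8 s[j]='b': k: 2→0; π[8]=1 (border 'b')
j=9 s[j]='a': π[9]=2 (border 'ba')
j=10 s[j]='c': π[10]=3 (border 'bac')
j=11 s[j]='a': k: 3→0; π[11]=0 (border '')
j=12 s[j]='b': π[12]=1 (border 'b')
j=13 s[j]='a': π[13]=2 (border 'ba')
j=14 s[j]='c': π[14]=3 (border 'bac')

[0, 0, 0, 0, 0, 0, 1, 2, 1, 2, 3, 0, 1, 2, 3]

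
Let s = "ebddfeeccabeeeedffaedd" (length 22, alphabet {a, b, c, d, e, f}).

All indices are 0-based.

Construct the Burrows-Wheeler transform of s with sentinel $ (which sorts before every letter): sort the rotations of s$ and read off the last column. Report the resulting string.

dcfeacedebde$eaefeebfdd

rank  rotation                 last
    0  $ebddfeeccabeeeedffaedd  d
    1  abeeeedffaedd$ebddfeecc  c
    2  aedd$ebddfeeccabeeeedff  f
    3  bddfeeccabeeeedffaedd$e  e
    4  beeeedffaedd$ebddfeecca  a
    5  cabeeeedffaedd$ebddfeec  c
    6  ccabeeeedffaedd$ebddfee  e
    7  d$ebddfeeccabeeeedffaed  d
    8  dd$ebddfeeccabeeeedffae  e
    9  ddfeeccabeeeedffaedd$eb  b
   10  dfeeccabeeeedffaedd$ebd  d
   11  dffaedd$ebddfeeccabeeee  e
   12  ebddfeeccabeeeedffaedd$  $
   13  eccabeeeedffaedd$ebddfe  e
   14  edd$ebddfeeccabeeeedffa  a
   15  edffaedd$ebddfeeccabeee  e
   16  eeccabeeeedffaedd$ebddf  f
   17  eedffaedd$ebddfeeccabee  e
   18  eeedffaedd$ebddfeeccabe  e
   19  eeeedffaedd$ebddfeeccab  b
   20  faedd$ebddfeeccabeeeedf  f
   21  feeccabeeeedffaedd$ebdd  d
   22  ffaedd$ebddfeeccabeeeed  d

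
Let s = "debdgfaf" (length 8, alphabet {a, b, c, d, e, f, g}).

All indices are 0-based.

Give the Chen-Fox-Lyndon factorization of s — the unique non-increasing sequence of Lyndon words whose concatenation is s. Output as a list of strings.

["de", "bdgf", "af"]

emit factor 1: 'de' (i=0, period=2)
emit factor 2: 'bdgf' (i=2, period=4)
emit factor 3: 'af' (i=6, period=2)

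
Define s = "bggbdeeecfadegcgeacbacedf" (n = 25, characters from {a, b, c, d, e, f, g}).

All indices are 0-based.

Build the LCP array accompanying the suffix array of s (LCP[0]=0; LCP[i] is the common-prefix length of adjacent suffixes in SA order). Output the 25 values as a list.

rank | idx | suffix
   0 |  17 | acbacedf
   1 |  20 | acedf
   2 |  10 | adegcgeacbacedf
   3 |  19 | bacedf
   4 |   3 | bdeeecfadegcgeacbacedf
   5 |   0 | bggbdeeecfadegcgeacbacedf
   6 |  18 | cbacedf
   7 |  21 | cedf
   8 |   8 | cfadegcgeacbacedf
   9 |  14 | cgeacbacedf
  10 |   4 | deeecfadegcgeacbacedf
  11 |  11 | degcgeacbacedf
  12 |  23 | df
  13 |  16 | eacbacedf
  14 |   7 | ecfadegcgeacbacedf
  15 |  22 | edf
  16 |   6 | eecfadegcgeacbacedf
  17 |   5 | eeecfadegcgeacbacedf
  18 |  12 | egcgeacbacedf
  19 |  24 | f
  20 |   9 | fadegcgeacbacedf
  21 |   2 | gbdeeecfadegcgeacbacedf
  22 |  13 | gcgeacbacedf
  23 |  15 | geacbacedf
  24 |   1 | ggbdeeecfadegcgeacbacedf

SA = [17, 20, 10, 19, 3, 0, 18, 21, 8, 14, 4, 11, 23, 16, 7, 22, 6, 5, 12, 24, 9, 2, 13, 15, 1]
rank  pair      lcp
   1  s[17:],s[20:]  2  'ac'
   2  s[20:],s[10:]  1  'a'
   3  s[10:],s[19:]  0  ''
   4  s[19:],s[3:]  1  'b'
   5  s[3:],s[0:]  1  'b'
   6  s[0:],s[18:]  0  ''
   7  s[18:],s[21:]  1  'c'
   8  s[21:],s[8:]  1  'c'
   9  s[8:],s[14:]  1  'c'
  10  s[14:],s[4:]  0  ''
  11  s[4:],s[11:]  2  'de'
  12  s[11:],s[23:]  1  'd'
  13  s[23:],s[16:]  0  ''
  14  s[16:],s[7:]  1  'e'
  15  s[7:],s[22:]  1  'e'
  16  s[22:],s[6:]  1  'e'
  17  s[6:],s[5:]  2  'ee'
  18  s[5:],s[12:]  1  'e'
  19  s[12:],s[24:]  0  ''
  20  s[24:],s[9:]  1  'f'
  21  s[9:],s[2:]  0  ''
  22  s[2:],s[13:]  1  'g'
  23  s[13:],s[15:]  1  'g'
  24  s[15:],s[1:]  1  'g'

[0, 2, 1, 0, 1, 1, 0, 1, 1, 1, 0, 2, 1, 0, 1, 1, 1, 2, 1, 0, 1, 0, 1, 1, 1]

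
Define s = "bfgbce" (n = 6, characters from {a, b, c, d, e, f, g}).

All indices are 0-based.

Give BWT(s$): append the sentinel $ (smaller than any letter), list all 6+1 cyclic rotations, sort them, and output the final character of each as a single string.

rank  rotation last
    0  $bfgbce  e
    1  bce$bfg  g
    2  bfgbce$  $
    3  ce$bfgb  b
    4  e$bfgbc  c
    5  fgbce$b  b
    6  gbce$bf  f

eg$bcbf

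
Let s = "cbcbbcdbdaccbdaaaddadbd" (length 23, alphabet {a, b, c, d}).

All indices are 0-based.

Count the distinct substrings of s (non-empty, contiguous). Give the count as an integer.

245

rank→(start, suffix):
  0 → (14, 'aaaddadbd')
  1 → (15, 'aaddadbd')
  2 → (9, 'accbdaaaddadbd')
  3 → (19, 'adbd')
  4 → (16, 'addadbd')
  5 → (3, 'bbcdbdaccbdaaaddadbd')
  6 → (1, 'bcbbcdbdaccbdaaaddadbd')
  7 → (4, 'bcdbdaccbdaaaddadbd')
  8 → (21, 'bd')
  9 → (12, 'bdaaaddadbd')
  10 → (7, 'bdaccbdaaaddadbd')
  11 → (2, 'cbbcdbdaccbdaaaddadbd')
  12 → (0, 'cbcbbcdbdaccbdaaaddadbd')
  13 → (11, 'cbdaaaddadbd')
  14 → (10, 'ccbdaaaddadbd')
  15 → (5, 'cdbdaccbdaaaddadbd')
  16 → (22, 'd')
  17 → (13, 'daaaddadbd')
  18 → (8, 'daccbdaaaddadbd')
  19 → (18, 'dadbd')
  20 → (20, 'dbd')
  21 → (6, 'dbdaccbdaaaddadbd')
  22 → (17, 'ddadbd')

SA = [14, 15, 9, 19, 16, 3, 1, 4, 21, 12, 7, 2, 0, 11, 10, 5, 22, 13, 8, 18, 20, 6, 17]
i: (SA[i-1],SA[i]) lcp shared
  1: (14,15) 2 'aa'
  2: (15,9) 1 'a'
  3: (9,19) 1 'a'
  4: (19,16) 2 'ad'
  5: (16,3) 0 ''
  6: (3,1) 1 'b'
  7: (1,4) 2 'bc'
  8: (4,21) 1 'b'
  9: (21,12) 2 'bd'
  10: (12,7) 3 'bda'
  11: (7,2) 0 ''
  12: (2,0) 2 'cb'
  13: (0,11) 2 'cb'
  14: (11,10) 1 'c'
  15: (10,5) 1 'c'
  16: (5,22) 0 ''
  17: (22,13) 1 'd'
  18: (13,8) 2 'da'
  19: (8,18) 2 'da'
  20: (18,20) 1 'd'
  21: (20,6) 3 'dbd'
  22: (6,17) 1 'd'

n(n+1)/2 = 23·24/2 = 276
Σ LCP = 0 + 2 + 1 + 1 + 2 + 0 + 1 + 2 + 1 + 2 + 3 + 0 + 2 + 2 + 1 + 1 + 0 + 1 + 2 + 2 + 1 + 3 + 1 = 31
distinct = 276 − 31 = 245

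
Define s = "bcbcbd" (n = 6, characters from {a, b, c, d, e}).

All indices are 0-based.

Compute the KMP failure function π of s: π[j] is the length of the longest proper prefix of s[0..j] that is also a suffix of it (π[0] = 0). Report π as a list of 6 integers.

π[0] = 0
j=1 s[j]='c': π[1]=0 (border '')
j=2 s[j]='b': π[2]=1 (border 'b')
j=3 s[j]='c': π[3]=2 (border 'bc')
j=4 s[j]='b': π[4]=3 (border 'bcb')
j=5 s[j]='d': k: 3→1→0; π[5]=0 (border '')

[0, 0, 1, 2, 3, 0]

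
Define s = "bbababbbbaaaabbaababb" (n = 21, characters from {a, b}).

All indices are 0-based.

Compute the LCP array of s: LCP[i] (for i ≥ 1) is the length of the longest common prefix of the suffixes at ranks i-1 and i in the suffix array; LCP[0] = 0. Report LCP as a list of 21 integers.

[0, 3, 2, 3, 1, 5, 2, 3, 3, 0, 1, 3, 2, 3, 4, 1, 2, 4, 3, 2, 3]

sorted suffixes:
  #0 SA[0]=9  'aaaabbaababb'
  #1 SA[1]=10  'aaabbaababb'
  #2 SA[2]=15  'aababb'
  #3 SA[3]=11  'aabbaababb'
  #4 SA[4]=16  'ababb'
  #5 SA[5]=2  'ababbbbaaaabbaababb'
  #6 SA[6]=18  'abb'
  #7 SA[7]=12  'abbaababb'
  #8 SA[8]=4  'abbbbaaaabbaababb'
  #9 SA[9]=20  'b'
  #10 SA[10]=8  'baaaabbaababb'
  #11 SA[11]=14  'baababb'
  #12 SA[12]=1  'bababbbbaaaabbaababb'
  #13 SA[13]=17  'babb'
  #14 SA[14]=3  'babbbbaaaabbaababb'
  #15 SA[15]=19  'bb'
  #16 SA[16]=7  'bbaaaabbaababb'
  #17 SA[17]=13  'bbaababb'
  #18 SA[18]=0  'bbababbbbaaaabbaababb'
  #19 SA[19]=6  'bbbaaaabbaababb'
  #20 SA[20]=5  'bbbbaaaabbaababb'

SA = [9, 10, 15, 11, 16, 2, 18, 12, 4, 20, 8, 14, 1, 17, 3, 19, 7, 13, 0, 6, 5]
[i] adj suffixes → lcp
  [1] 9/10 → 3 ('aaa')
  [2] 10/15 → 2 ('aa')
  [3] 15/11 → 3 ('aab')
  [4] 11/16 → 1 ('a')
  [5] 16/2 → 5 ('ababb')
  [6] 2/18 → 2 ('ab')
  [7] 18/12 → 3 ('abb')
  [8] 12/4 → 3 ('abb')
  [9] 4/20 → 0 ('')
  [10] 20/8 → 1 ('b')
  [11] 8/14 → 3 ('baa')
  [12] 14/1 → 2 ('ba')
  [13] 1/17 → 3 ('bab')
  [14] 17/3 → 4 ('babb')
  [15] 3/19 → 1 ('b')
  [16] 19/7 → 2 ('bb')
  [17] 7/13 → 4 ('bbaa')
  [18] 13/0 → 3 ('bba')
  [19] 0/6 → 2 ('bb')
  [20] 6/5 → 3 ('bbb')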